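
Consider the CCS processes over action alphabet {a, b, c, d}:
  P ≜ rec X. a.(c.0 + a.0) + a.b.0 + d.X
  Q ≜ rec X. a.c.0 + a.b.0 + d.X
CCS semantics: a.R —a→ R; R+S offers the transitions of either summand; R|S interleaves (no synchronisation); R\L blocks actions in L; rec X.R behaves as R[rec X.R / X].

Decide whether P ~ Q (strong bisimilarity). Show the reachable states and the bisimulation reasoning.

LTS(P): 4 reachable states
  u0 = rec X. a.(c.0 + a.0) + a.b.0 + d.X ⊢ -a-> u1, -a-> u2, -d-> u0
  u1 = b.0 ⊢ -b-> u3
  u2 = c.0 + a.0 ⊢ -a-> u3, -c-> u3
  u3 = 0 ⊢ (no moves)
LTS(Q): 4 reachable states
  v0 = rec X. a.c.0 + a.b.0 + d.X ⊢ -a-> v1, -a-> v2, -d-> v0
  v1 = b.0 ⊢ -b-> v3
  v2 = c.0 ⊢ -c-> v3
  v3 = 0 ⊢ (no moves)
Bisimilarity quotient blocks:
  B0 = {u0}
  B1 = {u1, v1}
  B2 = {u3, v3}
  B3 = {u2}
  B4 = {v0}
  B5 = {v2}
u0 ∈ B0, v0 ∈ B4 → different blocks

not bisimilar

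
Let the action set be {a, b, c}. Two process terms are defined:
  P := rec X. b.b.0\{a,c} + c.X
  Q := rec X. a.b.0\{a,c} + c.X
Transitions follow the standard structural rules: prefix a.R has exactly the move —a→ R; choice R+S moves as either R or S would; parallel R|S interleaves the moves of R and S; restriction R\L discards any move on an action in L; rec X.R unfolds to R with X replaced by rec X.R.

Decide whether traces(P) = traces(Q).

Reachable graph of P (3 states):
  s0 = rec X. b.b.0\{a,c} + c.X ⊢ --b--▸ s1, --c--▸ s0
  s1 = b.0\{a,c} ⊢ --b--▸ s2
  s2 = 0\{a,c} ⊢ stopped
Reachable graph of Q (3 states):
  t0 = rec X. a.b.0\{a,c} + c.X ⊢ --a--▸ t1, --c--▸ t0
  t1 = b.0\{a,c} ⊢ --b--▸ t2
  t2 = 0\{a,c} ⊢ stopped
Executing b from P (initial set {s0}):
  after b @ step 1: {s1}
  P completes σ.
Executing b from Q (initial set {t0}):
  after b @ step 1: ∅  — Q cannot continue

trace-distinct — witness ⟨b⟩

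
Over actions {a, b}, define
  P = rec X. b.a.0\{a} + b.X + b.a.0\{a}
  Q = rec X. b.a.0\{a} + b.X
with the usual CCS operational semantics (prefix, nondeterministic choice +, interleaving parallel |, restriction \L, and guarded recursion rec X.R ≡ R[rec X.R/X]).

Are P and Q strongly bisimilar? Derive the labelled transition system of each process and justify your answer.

Reachable graph of P (3 states):
  s0 = rec X. b.a.0\{a} + b.X + b.a.0\{a} :: --b--▸ s0, --b--▸ s1
  s1 = a.0\{a} :: --a--▸ s2
  s2 = 0\{a} :: (no moves)
Reachable graph of Q (3 states):
  t0 = rec X. b.a.0\{a} + b.X :: --b--▸ t0, --b--▸ t1
  t1 = a.0\{a} :: --a--▸ t2
  t2 = 0\{a} :: (no moves)
Coarsest stable partition (strong bisimilarity classes):
  B0 = {s0, t0}
  B1 = {s1, t1}
  B2 = {s2, t2}
s0 ∈ B0, t0 ∈ B0 → same block

YES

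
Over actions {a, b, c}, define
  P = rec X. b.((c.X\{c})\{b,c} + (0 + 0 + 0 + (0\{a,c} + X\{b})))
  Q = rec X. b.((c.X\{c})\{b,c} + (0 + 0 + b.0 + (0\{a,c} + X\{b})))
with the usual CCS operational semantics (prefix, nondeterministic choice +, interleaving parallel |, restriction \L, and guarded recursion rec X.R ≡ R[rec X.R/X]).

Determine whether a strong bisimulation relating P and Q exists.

not bisimilar

Reachable graph of P (2 states):
  p0 = rec X. b.((c.X\{c})\{b,c} + (0 + 0 + 0 + (0\{a,c} + X\{b}))) | --b--▸ p1
  p1 = (c.(rec X. b.((c.X\{c})\{b,c} + (0 + 0 + 0 + (0\{a,c} + X\{b}))))\{c})\{b,c} + (0 + 0 + 0 + (0\{a,c} + (rec X. b.((c.X\{c})\{b,c} + (0 + 0 + 0 + (0\{a,c} + X\{b}))))\{b})) | ∅
Reachable graph of Q (3 states):
  q0 = rec X. b.((c.X\{c})\{b,c} + (0 + 0 + b.0 + (0\{a,c} + X\{b}))) | --b--▸ q1
  q1 = (c.(rec X. b.((c.X\{c})\{b,c} + (0 + 0 + b.0 + (0\{a,c} + X\{b}))))\{c})\{b,c} + (0 + 0 + b.0 + (0\{a,c} + (rec X. b.((c.X\{c})\{b,c} + (0 + 0 + b.0 + (0\{a,c} + X\{b}))))\{b})) | --b--▸ q2
  q2 = 0 | ∅
Partition-refinement fixed point:
  B0 = {p0, q1}
  B1 = {p1, q2}
  B2 = {q0}
p0 ∈ B0, q0 ∈ B2 → different blocks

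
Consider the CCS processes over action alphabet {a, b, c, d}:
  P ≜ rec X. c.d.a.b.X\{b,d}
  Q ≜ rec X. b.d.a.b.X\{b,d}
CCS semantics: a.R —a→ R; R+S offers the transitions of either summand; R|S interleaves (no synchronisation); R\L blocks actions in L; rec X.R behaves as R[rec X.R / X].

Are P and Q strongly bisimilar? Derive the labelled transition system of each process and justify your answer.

P ≁ Q

P's transition system — 6 states:
  s0 = rec X. c.d.a.b.X\{b,d} | ··c··> s1
  s1 = d.a.b.(rec X. c.d.a.b.X\{b,d})\{b,d} | ··d··> s2
  s2 = a.b.(rec X. c.d.a.b.X\{b,d})\{b,d} | ··a··> s3
  s3 = b.(rec X. c.d.a.b.X\{b,d})\{b,d} | ··b··> s4
  s4 = (rec X. c.d.a.b.X\{b,d})\{b,d} | ··c··> s5
  s5 = (d.a.b.(rec X. c.d.a.b.X\{b,d})\{b,d})\{b,d} | ∅
Q's transition system — 5 states:
  t0 = rec X. b.d.a.b.X\{b,d} | ··b··> t1
  t1 = d.a.b.(rec X. b.d.a.b.X\{b,d})\{b,d} | ··d··> t2
  t2 = a.b.(rec X. b.d.a.b.X\{b,d})\{b,d} | ··a··> t3
  t3 = b.(rec X. b.d.a.b.X\{b,d})\{b,d} | ··b··> t4
  t4 = (rec X. b.d.a.b.X\{b,d})\{b,d} | ∅
Coarsest stable partition (strong bisimilarity classes):
  B0 = {s0}
  B1 = {s1}
  B2 = {s2}
  B3 = {s3}
  B4 = {s4}
  B5 = {s5, t4}
  B6 = {t0}
  B7 = {t1}
  B8 = {t2}
  B9 = {t3}
s0 ∈ B0, t0 ∈ B6 → different blocks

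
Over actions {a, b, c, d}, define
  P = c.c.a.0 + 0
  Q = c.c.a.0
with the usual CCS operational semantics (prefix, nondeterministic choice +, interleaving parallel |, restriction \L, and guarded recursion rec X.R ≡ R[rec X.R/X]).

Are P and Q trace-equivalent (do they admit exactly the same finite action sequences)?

YES

LTS(P): 4 reachable states
  s0 = c.c.a.0 + 0 ⊢ =c=> s1
  s1 = c.a.0 ⊢ =c=> s2
  s2 = a.0 ⊢ =a=> s3
  s3 = 0 ⊢ ·
LTS(Q): 4 reachable states
  t0 = c.c.a.0 ⊢ =c=> t1
  t1 = c.a.0 ⊢ =c=> t2
  t2 = a.0 ⊢ =a=> t3
  t3 = 0 ⊢ ·
Bisimilarity quotient blocks:
  B0 = {s0, t0}
  B1 = {s1, t1}
  B2 = {s2, t2}
  B3 = {s3, t3}
s0 ∈ B0, t0 ∈ B0 → same block
Bisimilar ⇒ trace-equivalent.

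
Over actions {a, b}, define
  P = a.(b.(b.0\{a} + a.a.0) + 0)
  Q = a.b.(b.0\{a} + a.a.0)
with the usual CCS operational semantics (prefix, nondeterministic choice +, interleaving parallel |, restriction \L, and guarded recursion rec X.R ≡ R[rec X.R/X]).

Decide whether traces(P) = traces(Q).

P's transition system — 6 states:
  p0 = a.(b.(b.0\{a} + a.a.0) + 0) ⊢ =a=> p1
  p1 = b.(b.0\{a} + a.a.0) + 0 ⊢ =b=> p2
  p2 = b.0\{a} + a.a.0 ⊢ =a=> p3, =b=> p4
  p3 = a.0 ⊢ =a=> p5
  p4 = 0\{a} ⊢ ∅
  p5 = 0 ⊢ ∅
Q's transition system — 6 states:
  q0 = a.b.(b.0\{a} + a.a.0) ⊢ =a=> q1
  q1 = b.(b.0\{a} + a.a.0) ⊢ =b=> q2
  q2 = b.0\{a} + a.a.0 ⊢ =a=> q3, =b=> q4
  q3 = a.0 ⊢ =a=> q5
  q4 = 0\{a} ⊢ ∅
  q5 = 0 ⊢ ∅
Coarsest stable partition (strong bisimilarity classes):
  B0 = {p0, q0}
  B1 = {p1, q1}
  B2 = {p2, q2}
  B3 = {p4, p5, q4, q5}
  B4 = {p3, q3}
p0 ∈ B0, q0 ∈ B0 → same block
Bisimilar ⇒ trace-equivalent.

trace-equivalent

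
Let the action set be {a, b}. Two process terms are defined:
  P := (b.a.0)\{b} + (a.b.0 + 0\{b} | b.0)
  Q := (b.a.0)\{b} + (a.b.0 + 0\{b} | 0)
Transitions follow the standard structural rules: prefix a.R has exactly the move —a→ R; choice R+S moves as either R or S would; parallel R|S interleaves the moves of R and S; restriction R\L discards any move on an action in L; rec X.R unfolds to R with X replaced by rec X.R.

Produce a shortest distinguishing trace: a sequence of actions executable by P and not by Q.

b

Reachable graph of P (4 states):
  s0 = (b.a.0)\{b} + (a.b.0 + 0\{b} | b.0) ⊢ ··a··> s1, ··b··> s2
  s1 = b.0 ⊢ ··b··> s3
  s2 = 0\{b} | 0 ⊢ ·
  s3 = 0 ⊢ ·
Reachable graph of Q (3 states):
  t0 = (b.a.0)\{b} + (a.b.0 + 0\{b} | 0) ⊢ ··a··> t1
  t1 = b.0 ⊢ ··b··> t2
  t2 = 0 ⊢ ·
Trace ⟨b⟩ through P, begin at {s0}:
  [1] b ⇒ {s2}
  P completes σ.
Trace ⟨b⟩ through Q, begin at {t0}:
  [1] b ⇒ no successor for Q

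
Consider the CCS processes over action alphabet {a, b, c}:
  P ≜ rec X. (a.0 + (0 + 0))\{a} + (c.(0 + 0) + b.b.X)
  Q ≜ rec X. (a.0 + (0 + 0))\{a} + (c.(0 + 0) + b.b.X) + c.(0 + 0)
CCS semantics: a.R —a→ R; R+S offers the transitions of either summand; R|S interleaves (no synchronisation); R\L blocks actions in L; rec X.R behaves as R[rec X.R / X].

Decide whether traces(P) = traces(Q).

traces(P) = traces(Q)

Reachable graph of P (3 states):
  p0 = rec X. (a.0 + (0 + 0))\{a} + (c.(0 + 0) + b.b.X) → -b-> p1, -c-> p2
  p1 = b.(rec X. (a.0 + (0 + 0))\{a} + (c.(0 + 0) + b.b.X)) → -b-> p0
  p2 = 0 + 0 → (no moves)
Reachable graph of Q (3 states):
  q0 = rec X. (a.0 + (0 + 0))\{a} + (c.(0 + 0) + b.b.X) + c.(0 + 0) → -b-> q1, -c-> q2
  q1 = b.(rec X. (a.0 + (0 + 0))\{a} + (c.(0 + 0) + b.b.X) + c.(0 + 0)) → -b-> q0
  q2 = 0 + 0 → (no moves)
Partition-refinement fixed point:
  B0 = {p0, q0}
  B1 = {p2, q2}
  B2 = {p1, q1}
p0 ∈ B0, q0 ∈ B0 → same block
Bisimilar ⇒ trace-equivalent.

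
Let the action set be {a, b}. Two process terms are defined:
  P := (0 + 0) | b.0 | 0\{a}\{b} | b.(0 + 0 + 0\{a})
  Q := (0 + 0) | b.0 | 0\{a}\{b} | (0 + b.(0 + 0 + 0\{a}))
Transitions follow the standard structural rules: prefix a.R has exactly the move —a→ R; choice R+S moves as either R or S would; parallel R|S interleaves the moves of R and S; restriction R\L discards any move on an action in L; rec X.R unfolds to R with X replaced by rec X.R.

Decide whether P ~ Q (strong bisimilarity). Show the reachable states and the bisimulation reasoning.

YES

Reachable graph of P (4 states):
  u0 = (0 + 0) | b.0 | 0\{a}\{b} | b.(0 + 0 + 0\{a}) has moves =b=> u1, =b=> u2
  u1 = (0 + 0) | 0 | 0\{a}\{b} | b.(0 + 0 + 0\{a}) has moves =b=> u3
  u2 = (0 + 0) | b.0 | 0\{a}\{b} | (0 + 0 + 0\{a}) has moves =b=> u3
  u3 = (0 + 0) | 0 | 0\{a}\{b} | (0 + 0 + 0\{a}) has moves stopped
Reachable graph of Q (4 states):
  v0 = (0 + 0) | b.0 | 0\{a}\{b} | (0 + b.(0 + 0 + 0\{a})) has moves =b=> v1, =b=> v2
  v1 = (0 + 0) | 0 | 0\{a}\{b} | (0 + b.(0 + 0 + 0\{a})) has moves =b=> v3
  v2 = (0 + 0) | b.0 | 0\{a}\{b} | (0 + 0 + 0\{a}) has moves =b=> v3
  v3 = (0 + 0) | 0 | 0\{a}\{b} | (0 + 0 + 0\{a}) has moves stopped
Coarsest stable partition (strong bisimilarity classes):
  B0 = {u0, v0}
  B1 = {u1, u2, v1, v2}
  B2 = {u3, v3}
u0 ∈ B0, v0 ∈ B0 → same block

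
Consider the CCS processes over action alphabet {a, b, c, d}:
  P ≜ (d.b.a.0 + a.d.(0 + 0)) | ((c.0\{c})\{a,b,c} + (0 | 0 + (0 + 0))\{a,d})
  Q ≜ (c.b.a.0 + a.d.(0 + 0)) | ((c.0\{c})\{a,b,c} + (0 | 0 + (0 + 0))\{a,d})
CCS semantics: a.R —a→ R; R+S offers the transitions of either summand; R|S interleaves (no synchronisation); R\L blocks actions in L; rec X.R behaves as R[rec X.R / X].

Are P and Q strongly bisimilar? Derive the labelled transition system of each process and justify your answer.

LTS(P): 6 reachable states
  u0 = (d.b.a.0 + a.d.(0 + 0)) | ((c.0\{c})\{a,b,c} + (0 | 0 + (0 + 0))\{a,d}) → —a→ u1, —d→ u2
  u1 = d.(0 + 0) | ((c.0\{c})\{a,b,c} + (0 | 0 + (0 + 0))\{a,d}) → —d→ u3
  u2 = b.a.0 | ((c.0\{c})\{a,b,c} + (0 | 0 + (0 + 0))\{a,d}) → —b→ u4
  u3 = (0 + 0) | ((c.0\{c})\{a,b,c} + (0 | 0 + (0 + 0))\{a,d}) → deadlocked
  u4 = a.0 | ((c.0\{c})\{a,b,c} + (0 | 0 + (0 + 0))\{a,d}) → —a→ u5
  u5 = 0 | ((c.0\{c})\{a,b,c} + (0 | 0 + (0 + 0))\{a,d}) → deadlocked
LTS(Q): 6 reachable states
  v0 = (c.b.a.0 + a.d.(0 + 0)) | ((c.0\{c})\{a,b,c} + (0 | 0 + (0 + 0))\{a,d}) → —a→ v1, —c→ v2
  v1 = d.(0 + 0) | ((c.0\{c})\{a,b,c} + (0 | 0 + (0 + 0))\{a,d}) → —d→ v3
  v2 = b.a.0 | ((c.0\{c})\{a,b,c} + (0 | 0 + (0 + 0))\{a,d}) → —b→ v4
  v3 = (0 + 0) | ((c.0\{c})\{a,b,c} + (0 | 0 + (0 + 0))\{a,d}) → deadlocked
  v4 = a.0 | ((c.0\{c})\{a,b,c} + (0 | 0 + (0 + 0))\{a,d}) → —a→ v5
  v5 = 0 | ((c.0\{c})\{a,b,c} + (0 | 0 + (0 + 0))\{a,d}) → deadlocked
Partition-refinement fixed point:
  B0 = {u0}
  B1 = {u1, v1}
  B2 = {u3, u5, v3, v5}
  B3 = {u2, v2}
  B4 = {u4, v4}
  B5 = {v0}
u0 ∈ B0, v0 ∈ B5 → different blocks

NO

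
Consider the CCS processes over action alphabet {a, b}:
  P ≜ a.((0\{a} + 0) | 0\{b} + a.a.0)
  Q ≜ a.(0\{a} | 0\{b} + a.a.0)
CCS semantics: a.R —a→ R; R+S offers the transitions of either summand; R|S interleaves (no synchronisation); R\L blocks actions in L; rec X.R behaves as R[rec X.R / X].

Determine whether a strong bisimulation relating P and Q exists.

LTS(P): 4 reachable states
  u0 = a.((0\{a} + 0) | 0\{b} + a.a.0) ⊢ -a-> u1
  u1 = (0\{a} + 0) | 0\{b} + a.a.0 ⊢ -a-> u2
  u2 = a.0 ⊢ -a-> u3
  u3 = 0 ⊢ ∅
LTS(Q): 4 reachable states
  v0 = a.(0\{a} | 0\{b} + a.a.0) ⊢ -a-> v1
  v1 = 0\{a} | 0\{b} + a.a.0 ⊢ -a-> v2
  v2 = a.0 ⊢ -a-> v3
  v3 = 0 ⊢ ∅
Bisimilarity quotient blocks:
  B0 = {u0, v0}
  B1 = {u1, v1}
  B2 = {u2, v2}
  B3 = {u3, v3}
u0 ∈ B0, v0 ∈ B0 → same block

YES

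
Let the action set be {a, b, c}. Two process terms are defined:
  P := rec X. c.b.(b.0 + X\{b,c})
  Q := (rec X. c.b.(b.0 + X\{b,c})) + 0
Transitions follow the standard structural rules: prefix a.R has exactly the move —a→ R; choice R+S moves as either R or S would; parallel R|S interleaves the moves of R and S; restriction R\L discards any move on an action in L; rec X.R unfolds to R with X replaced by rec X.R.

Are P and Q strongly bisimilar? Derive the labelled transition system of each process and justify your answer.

P ~ Q

LTS(P): 4 reachable states
  m0 = rec X. c.b.(b.0 + X\{b,c}) has moves =c=> m1
  m1 = b.(b.0 + (rec X. c.b.(b.0 + X\{b,c}))\{b,c}) has moves =b=> m2
  m2 = b.0 + (rec X. c.b.(b.0 + X\{b,c}))\{b,c} has moves =b=> m3
  m3 = 0 has moves ∅
LTS(Q): 4 reachable states
  n0 = (rec X. c.b.(b.0 + X\{b,c})) + 0 has moves =c=> n1
  n1 = b.(b.0 + (rec X. c.b.(b.0 + X\{b,c}))\{b,c}) has moves =b=> n2
  n2 = b.0 + (rec X. c.b.(b.0 + X\{b,c}))\{b,c} has moves =b=> n3
  n3 = 0 has moves ∅
Partition-refinement fixed point:
  B0 = {m0, n0}
  B1 = {m1, n1}
  B2 = {m2, n2}
  B3 = {m3, n3}
m0 ∈ B0, n0 ∈ B0 → same block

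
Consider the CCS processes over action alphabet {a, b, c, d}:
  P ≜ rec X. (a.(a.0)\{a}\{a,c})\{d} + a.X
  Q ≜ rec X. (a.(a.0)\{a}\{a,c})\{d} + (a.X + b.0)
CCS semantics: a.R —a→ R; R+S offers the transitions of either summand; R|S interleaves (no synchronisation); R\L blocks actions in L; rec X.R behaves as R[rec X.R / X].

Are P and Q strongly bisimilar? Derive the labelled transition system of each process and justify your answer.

P's transition system — 2 states:
  m0 = rec X. (a.(a.0)\{a}\{a,c})\{d} + a.X | =a=> m0, =a=> m1
  m1 = (a.0)\{a}\{a,c}\{d} | deadlocked
Q's transition system — 3 states:
  n0 = rec X. (a.(a.0)\{a}\{a,c})\{d} + (a.X + b.0) | =a=> n0, =a=> n1, =b=> n2
  n1 = (a.0)\{a}\{a,c}\{d} | deadlocked
  n2 = 0 | deadlocked
Coarsest stable partition (strong bisimilarity classes):
  B0 = {m0}
  B1 = {m1, n1, n2}
  B2 = {n0}
m0 ∈ B0, n0 ∈ B2 → different blocks

NO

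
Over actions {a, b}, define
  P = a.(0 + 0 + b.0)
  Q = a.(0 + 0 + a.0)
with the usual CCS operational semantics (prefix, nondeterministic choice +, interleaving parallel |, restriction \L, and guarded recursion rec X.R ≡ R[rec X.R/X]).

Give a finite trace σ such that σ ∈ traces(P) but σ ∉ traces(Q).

ab

P's transition system — 3 states:
  u0 = a.(0 + 0 + b.0) has moves ··a··> u1
  u1 = 0 + 0 + b.0 has moves ··b··> u2
  u2 = 0 has moves ∅
Q's transition system — 3 states:
  v0 = a.(0 + 0 + a.0) has moves ··a··> v1
  v1 = 0 + 0 + a.0 has moves ··a··> v2
  v2 = 0 has moves ∅
Trace ⟨ab⟩ through P, begin at {u0}:
  [1] a ⇒ {u1}
  [2] b ⇒ {u2}
  ✓ P
Trace ⟨ab⟩ through Q, begin at {v0}:
  [1] a ⇒ {v1}
  [2] b ⇒ ∅ (Q stuck)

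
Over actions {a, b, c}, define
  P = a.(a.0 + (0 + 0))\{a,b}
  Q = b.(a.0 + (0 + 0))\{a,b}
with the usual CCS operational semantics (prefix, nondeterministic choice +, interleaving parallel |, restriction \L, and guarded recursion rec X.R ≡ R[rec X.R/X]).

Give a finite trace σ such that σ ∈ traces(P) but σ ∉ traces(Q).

LTS(P): 2 reachable states
  p0 = a.(a.0 + (0 + 0))\{a,b} has moves —a→ p1
  p1 = (a.0 + (0 + 0))\{a,b} has moves ∅
LTS(Q): 2 reachable states
  q0 = b.(a.0 + (0 + 0))\{a,b} has moves —b→ q1
  q1 = (a.0 + (0 + 0))\{a,b} has moves ∅
Run σ = ⟨a⟩ on P: start {p0}
  after a @ step 1: {p1}
  ✓ P
Run σ = ⟨a⟩ on Q: start {q0}
  after a @ step 1: ∅  — Q cannot continue

a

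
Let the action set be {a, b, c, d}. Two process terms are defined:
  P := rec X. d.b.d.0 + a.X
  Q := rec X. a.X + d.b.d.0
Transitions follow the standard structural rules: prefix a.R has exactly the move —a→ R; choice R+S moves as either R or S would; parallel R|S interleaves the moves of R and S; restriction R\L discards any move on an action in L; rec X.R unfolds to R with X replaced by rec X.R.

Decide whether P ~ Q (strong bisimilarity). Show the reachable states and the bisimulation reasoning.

LTS(P): 4 reachable states
  m0 = rec X. d.b.d.0 + a.X | --a--▸ m0, --d--▸ m1
  m1 = b.d.0 | --b--▸ m2
  m2 = d.0 | --d--▸ m3
  m3 = 0 | stopped
LTS(Q): 4 reachable states
  n0 = rec X. a.X + d.b.d.0 | --a--▸ n0, --d--▸ n1
  n1 = b.d.0 | --b--▸ n2
  n2 = d.0 | --d--▸ n3
  n3 = 0 | stopped
Partition-refinement fixed point:
  B0 = {m0, n0}
  B1 = {m1, n1}
  B2 = {m2, n2}
  B3 = {m3, n3}
m0 ∈ B0, n0 ∈ B0 → same block

YES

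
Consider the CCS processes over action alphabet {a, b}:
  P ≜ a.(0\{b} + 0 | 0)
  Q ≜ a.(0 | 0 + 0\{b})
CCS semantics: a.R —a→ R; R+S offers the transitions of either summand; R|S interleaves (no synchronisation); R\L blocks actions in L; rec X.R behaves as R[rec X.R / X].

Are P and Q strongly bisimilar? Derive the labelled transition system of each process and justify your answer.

P ~ Q

Reachable graph of P (2 states):
  u0 = a.(0\{b} + 0 | 0) ⊢ —a→ u1
  u1 = 0\{b} + 0 | 0 ⊢ ∅
Reachable graph of Q (2 states):
  v0 = a.(0 | 0 + 0\{b}) ⊢ —a→ v1
  v1 = 0 | 0 + 0\{b} ⊢ ∅
Partition-refinement fixed point:
  B0 = {u0, v0}
  B1 = {u1, v1}
u0 ∈ B0, v0 ∈ B0 → same block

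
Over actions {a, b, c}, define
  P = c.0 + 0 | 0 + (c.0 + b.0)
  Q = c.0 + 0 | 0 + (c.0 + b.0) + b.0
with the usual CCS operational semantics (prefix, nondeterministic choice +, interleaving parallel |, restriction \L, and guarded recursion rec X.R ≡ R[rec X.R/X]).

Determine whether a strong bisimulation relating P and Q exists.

YES

Reachable graph of P (2 states):
  u0 = c.0 + 0 | 0 + (c.0 + b.0) :: ··b··> u1, ··c··> u1
  u1 = 0 :: ∅
Reachable graph of Q (2 states):
  v0 = c.0 + 0 | 0 + (c.0 + b.0) + b.0 :: ··b··> v1, ··c··> v1
  v1 = 0 :: ∅
Partition-refinement fixed point:
  B0 = {u0, v0}
  B1 = {u1, v1}
u0 ∈ B0, v0 ∈ B0 → same block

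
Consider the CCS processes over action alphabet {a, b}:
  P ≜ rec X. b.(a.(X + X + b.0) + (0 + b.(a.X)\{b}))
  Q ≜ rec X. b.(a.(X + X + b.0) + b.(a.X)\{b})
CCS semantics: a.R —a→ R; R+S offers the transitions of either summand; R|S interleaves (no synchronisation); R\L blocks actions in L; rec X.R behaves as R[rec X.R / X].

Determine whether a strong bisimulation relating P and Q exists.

bisimilar

P's transition system — 6 states:
  u0 = rec X. b.(a.(X + X + b.0) + (0 + b.(a.X)\{b})) ⊢ -b-> u1
  u1 = a.((rec X. b.(a.(X + X + b.0) + (0 + b.(a.X)\{b}))) + (rec X. b.(a.(X + X + b.0) + (0 + b.(a.X)\{b}))) + b.0) + (0 + b.(a.(rec X. b.(a.(X + X + b.0) + (0 + b.(a.X)\{b}))))\{b}) ⊢ -a-> u2, -b-> u3
  u2 = (rec X. b.(a.(X + X + b.0) + (0 + b.(a.X)\{b}))) + (rec X. b.(a.(X + X + b.0) + (0 + b.(a.X)\{b}))) + b.0 ⊢ -b-> u1, -b-> u4
  u3 = (a.(rec X. b.(a.(X + X + b.0) + (0 + b.(a.X)\{b}))))\{b} ⊢ -a-> u5
  u4 = 0 ⊢ stopped
  u5 = (rec X. b.(a.(X + X + b.0) + (0 + b.(a.X)\{b})))\{b} ⊢ stopped
Q's transition system — 6 states:
  v0 = rec X. b.(a.(X + X + b.0) + b.(a.X)\{b}) ⊢ -b-> v1
  v1 = a.((rec X. b.(a.(X + X + b.0) + b.(a.X)\{b})) + (rec X. b.(a.(X + X + b.0) + b.(a.X)\{b})) + b.0) + b.(a.(rec X. b.(a.(X + X + b.0) + b.(a.X)\{b})))\{b} ⊢ -a-> v2, -b-> v3
  v2 = (rec X. b.(a.(X + X + b.0) + b.(a.X)\{b})) + (rec X. b.(a.(X + X + b.0) + b.(a.X)\{b})) + b.0 ⊢ -b-> v1, -b-> v4
  v3 = (a.(rec X. b.(a.(X + X + b.0) + b.(a.X)\{b})))\{b} ⊢ -a-> v5
  v4 = 0 ⊢ stopped
  v5 = (rec X. b.(a.(X + X + b.0) + b.(a.X)\{b}))\{b} ⊢ stopped
Coarsest stable partition (strong bisimilarity classes):
  B0 = {u0, v0}
  B1 = {u1, v1}
  B2 = {u3, v3}
  B3 = {u4, u5, v4, v5}
  B4 = {u2, v2}
u0 ∈ B0, v0 ∈ B0 → same block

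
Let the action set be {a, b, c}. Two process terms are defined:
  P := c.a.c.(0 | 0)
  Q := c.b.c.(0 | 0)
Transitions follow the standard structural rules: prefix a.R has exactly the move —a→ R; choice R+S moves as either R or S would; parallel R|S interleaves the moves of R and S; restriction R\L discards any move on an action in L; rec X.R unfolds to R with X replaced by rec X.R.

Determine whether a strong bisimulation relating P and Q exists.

P's transition system — 4 states:
  u0 = c.a.c.(0 | 0) | -c-> u1
  u1 = a.c.(0 | 0) | -a-> u2
  u2 = c.(0 | 0) | -c-> u3
  u3 = 0 | 0 | (no moves)
Q's transition system — 4 states:
  v0 = c.b.c.(0 | 0) | -c-> v1
  v1 = b.c.(0 | 0) | -b-> v2
  v2 = c.(0 | 0) | -c-> v3
  v3 = 0 | 0 | (no moves)
Bisimilarity quotient blocks:
  B0 = {u0}
  B1 = {u1}
  B2 = {u2, v2}
  B3 = {u3, v3}
  B4 = {v0}
  B5 = {v1}
u0 ∈ B0, v0 ∈ B4 → different blocks

not bisimilar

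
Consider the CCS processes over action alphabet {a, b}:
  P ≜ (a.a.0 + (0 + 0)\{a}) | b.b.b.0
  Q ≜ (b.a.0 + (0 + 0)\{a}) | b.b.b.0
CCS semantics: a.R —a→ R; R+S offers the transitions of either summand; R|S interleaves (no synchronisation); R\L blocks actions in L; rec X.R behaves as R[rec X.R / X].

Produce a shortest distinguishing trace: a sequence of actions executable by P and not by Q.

LTS(P): 12 reachable states
  m0 = (a.a.0 + (0 + 0)\{a}) | b.b.b.0 | -a-> m1, -b-> m2
  m1 = a.0 | b.b.b.0 | -a-> m3, -b-> m4
  m2 = (a.a.0 + (0 + 0)\{a}) | b.b.0 | -a-> m4, -b-> m5
  m3 = 0 | b.b.b.0 | -b-> m6
  m4 = a.0 | b.b.0 | -a-> m6, -b-> m7
  m5 = (a.a.0 + (0 + 0)\{a}) | b.0 | -a-> m7, -b-> m8
  m6 = 0 | b.b.0 | -b-> m9
  m7 = a.0 | b.0 | -a-> m9, -b-> m10
  m8 = (a.a.0 + (0 + 0)\{a}) | 0 | -a-> m10
  m9 = 0 | b.0 | -b-> m11
  m10 = a.0 | 0 | -a-> m11
  m11 = 0 | 0 | ·
LTS(Q): 12 reachable states
  n0 = (b.a.0 + (0 + 0)\{a}) | b.b.b.0 | -b-> n1, -b-> n2
  n1 = (b.a.0 + (0 + 0)\{a}) | b.b.0 | -b-> n3, -b-> n4
  n2 = a.0 | b.b.b.0 | -a-> n5, -b-> n4
  n3 = (b.a.0 + (0 + 0)\{a}) | b.0 | -b-> n6, -b-> n7
  n4 = a.0 | b.b.0 | -a-> n8, -b-> n7
  n5 = 0 | b.b.b.0 | -b-> n8
  n6 = (b.a.0 + (0 + 0)\{a}) | 0 | -b-> n9
  n7 = a.0 | b.0 | -a-> n10, -b-> n9
  n8 = 0 | b.b.0 | -b-> n10
  n9 = a.0 | 0 | -a-> n11
  n10 = 0 | b.0 | -b-> n11
  n11 = 0 | 0 | ·
Trace ⟨a⟩ through P, begin at {m0}:
  step 1 (a): {m1}
  — P admits the full trace.
Trace ⟨a⟩ through Q, begin at {n0}:
  step 1 (a): ∅ (Q stuck)

a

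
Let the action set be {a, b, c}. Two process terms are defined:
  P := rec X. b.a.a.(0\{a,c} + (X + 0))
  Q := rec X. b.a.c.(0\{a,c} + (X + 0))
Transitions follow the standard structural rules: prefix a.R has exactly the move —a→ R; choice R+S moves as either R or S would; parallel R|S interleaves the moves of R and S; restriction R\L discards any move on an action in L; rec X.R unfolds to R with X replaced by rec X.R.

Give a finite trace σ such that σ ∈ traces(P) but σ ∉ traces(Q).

LTS(P): 4 reachable states
  s0 = rec X. b.a.a.(0\{a,c} + (X + 0)) → ··b··> s1
  s1 = a.a.(0\{a,c} + ((rec X. b.a.a.(0\{a,c} + (X + 0))) + 0)) → ··a··> s2
  s2 = a.(0\{a,c} + ((rec X. b.a.a.(0\{a,c} + (X + 0))) + 0)) → ··a··> s3
  s3 = 0\{a,c} + ((rec X. b.a.a.(0\{a,c} + (X + 0))) + 0) → ··b··> s1
LTS(Q): 4 reachable states
  t0 = rec X. b.a.c.(0\{a,c} + (X + 0)) → ··b··> t1
  t1 = a.c.(0\{a,c} + ((rec X. b.a.c.(0\{a,c} + (X + 0))) + 0)) → ··a··> t2
  t2 = c.(0\{a,c} + ((rec X. b.a.c.(0\{a,c} + (X + 0))) + 0)) → ··c··> t3
  t3 = 0\{a,c} + ((rec X. b.a.c.(0\{a,c} + (X + 0))) + 0) → ··b··> t1
Run σ = ⟨baa⟩ on P: start {s0}
  after b @ step 1: {s1}
  after a @ step 2: {s2}
  after a @ step 3: {s3}
  — P admits the full trace.
Run σ = ⟨baa⟩ on Q: start {t0}
  after b @ step 1: {t1}
  after a @ step 2: {t2}
  after a @ step 3: ∅  — Q cannot continue

baa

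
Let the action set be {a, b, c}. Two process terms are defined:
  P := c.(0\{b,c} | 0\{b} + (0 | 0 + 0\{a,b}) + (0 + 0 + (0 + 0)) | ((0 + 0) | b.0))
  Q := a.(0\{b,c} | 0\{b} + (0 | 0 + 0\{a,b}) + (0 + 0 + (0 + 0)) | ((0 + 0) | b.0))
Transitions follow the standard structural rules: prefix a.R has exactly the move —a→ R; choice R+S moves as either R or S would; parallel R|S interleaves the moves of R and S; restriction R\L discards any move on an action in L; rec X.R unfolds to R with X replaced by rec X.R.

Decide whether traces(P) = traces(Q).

LTS(P): 3 reachable states
  p0 = c.(0\{b,c} | 0\{b} + (0 | 0 + 0\{a,b}) + (0 + 0 + (0 + 0)) | ((0 + 0) | b.0)) :: -c-> p1
  p1 = 0\{b,c} | 0\{b} + (0 | 0 + 0\{a,b}) + (0 + 0 + (0 + 0)) | ((0 + 0) | b.0) :: -b-> p2
  p2 = (0 + 0 + (0 + 0)) | ((0 + 0) | 0) :: stopped
LTS(Q): 3 reachable states
  q0 = a.(0\{b,c} | 0\{b} + (0 | 0 + 0\{a,b}) + (0 + 0 + (0 + 0)) | ((0 + 0) | b.0)) :: -a-> q1
  q1 = 0\{b,c} | 0\{b} + (0 | 0 + 0\{a,b}) + (0 + 0 + (0 + 0)) | ((0 + 0) | b.0) :: -b-> q2
  q2 = (0 + 0 + (0 + 0)) | ((0 + 0) | 0) :: stopped
Executing c from P (initial set {p0}):
  [1] c ⇒ {p1}
  — P admits the full trace.
Executing c from Q (initial set {q0}):
  [1] c ⇒ ∅  — Q cannot continue

NO — witness ⟨c⟩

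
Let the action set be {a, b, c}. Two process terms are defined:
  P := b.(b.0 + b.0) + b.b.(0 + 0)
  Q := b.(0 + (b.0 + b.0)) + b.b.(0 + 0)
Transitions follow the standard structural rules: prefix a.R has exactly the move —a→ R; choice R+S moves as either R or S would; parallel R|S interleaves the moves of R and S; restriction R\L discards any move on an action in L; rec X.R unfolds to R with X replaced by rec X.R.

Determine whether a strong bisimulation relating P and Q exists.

LTS(P): 5 reachable states
  s0 = b.(b.0 + b.0) + b.b.(0 + 0) → --b--▸ s1, --b--▸ s2
  s1 = b.(0 + 0) → --b--▸ s3
  s2 = b.0 + b.0 → --b--▸ s4
  s3 = 0 + 0 → stopped
  s4 = 0 → stopped
LTS(Q): 5 reachable states
  t0 = b.(0 + (b.0 + b.0)) + b.b.(0 + 0) → --b--▸ t1, --b--▸ t2
  t1 = 0 + (b.0 + b.0) → --b--▸ t3
  t2 = b.(0 + 0) → --b--▸ t4
  t3 = 0 → stopped
  t4 = 0 + 0 → stopped
Partition-refinement fixed point:
  B0 = {s0, t0}
  B1 = {s1, s2, t1, t2}
  B2 = {s3, s4, t3, t4}
s0 ∈ B0, t0 ∈ B0 → same block

bisimilar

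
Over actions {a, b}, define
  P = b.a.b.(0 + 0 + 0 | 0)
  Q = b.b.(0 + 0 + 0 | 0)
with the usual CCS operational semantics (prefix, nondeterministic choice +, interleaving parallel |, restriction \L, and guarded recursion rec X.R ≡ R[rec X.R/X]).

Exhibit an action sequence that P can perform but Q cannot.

Reachable graph of P (4 states):
  u0 = b.a.b.(0 + 0 + 0 | 0) :: --b--▸ u1
  u1 = a.b.(0 + 0 + 0 | 0) :: --a--▸ u2
  u2 = b.(0 + 0 + 0 | 0) :: --b--▸ u3
  u3 = 0 + 0 + 0 | 0 :: ·
Reachable graph of Q (3 states):
  v0 = b.b.(0 + 0 + 0 | 0) :: --b--▸ v1
  v1 = b.(0 + 0 + 0 | 0) :: --b--▸ v2
  v2 = 0 + 0 + 0 | 0 :: ·
Executing ba from P (initial set {u0}):
  [1] b ⇒ {u1}
  [2] a ⇒ {u2}
  — P admits the full trace.
Executing ba from Q (initial set {v0}):
  [1] b ⇒ {v1}
  [2] a ⇒ ∅  — Q cannot continue

ba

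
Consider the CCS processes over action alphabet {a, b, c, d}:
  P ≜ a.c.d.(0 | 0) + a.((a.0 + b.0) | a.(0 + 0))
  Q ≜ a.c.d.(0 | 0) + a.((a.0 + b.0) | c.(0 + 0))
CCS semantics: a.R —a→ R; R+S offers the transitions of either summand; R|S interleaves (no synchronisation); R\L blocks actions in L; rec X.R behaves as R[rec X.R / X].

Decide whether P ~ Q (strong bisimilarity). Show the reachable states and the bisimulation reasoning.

LTS(P): 8 reachable states
  s0 = a.c.d.(0 | 0) + a.((a.0 + b.0) | a.(0 + 0)) has moves —a→ s1, —a→ s2
  s1 = (a.0 + b.0) | a.(0 + 0) has moves —a→ s3, —a→ s4, —b→ s4
  s2 = c.d.(0 | 0) has moves —c→ s5
  s3 = (a.0 + b.0) | (0 + 0) has moves —a→ s6, —b→ s6
  s4 = 0 | a.(0 + 0) has moves —a→ s6
  s5 = d.(0 | 0) has moves —d→ s7
  s6 = 0 | (0 + 0) has moves ∅
  s7 = 0 | 0 has moves ∅
LTS(Q): 8 reachable states
  t0 = a.c.d.(0 | 0) + a.((a.0 + b.0) | c.(0 + 0)) has moves —a→ t1, —a→ t2
  t1 = (a.0 + b.0) | c.(0 + 0) has moves —a→ t3, —b→ t3, —c→ t4
  t2 = c.d.(0 | 0) has moves —c→ t5
  t3 = 0 | c.(0 + 0) has moves —c→ t6
  t4 = (a.0 + b.0) | (0 + 0) has moves —a→ t6, —b→ t6
  t5 = d.(0 | 0) has moves —d→ t7
  t6 = 0 | (0 + 0) has moves ∅
  t7 = 0 | 0 has moves ∅
Coarsest stable partition (strong bisimilarity classes):
  B0 = {s0}
  B1 = {s2, t2}
  B2 = {s5, t5}
  B3 = {s6, s7, t6, t7}
  B4 = {s1}
  B5 = {s3, t4}
  B6 = {s4}
  B7 = {t0}
  B8 = {t1}
  B9 = {t3}
s0 ∈ B0, t0 ∈ B7 → different blocks

NO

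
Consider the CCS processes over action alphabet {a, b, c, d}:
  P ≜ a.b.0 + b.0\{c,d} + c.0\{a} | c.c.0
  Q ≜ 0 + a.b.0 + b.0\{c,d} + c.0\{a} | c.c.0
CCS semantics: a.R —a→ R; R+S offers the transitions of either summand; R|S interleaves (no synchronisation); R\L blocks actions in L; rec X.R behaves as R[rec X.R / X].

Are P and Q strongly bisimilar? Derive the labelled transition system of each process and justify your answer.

P ~ Q

LTS(P): 9 reachable states
  s0 = a.b.0 + b.0\{c,d} + c.0\{a} | c.c.0 :: -a-> s1, -b-> s2, -c-> s3, -c-> s4
  s1 = b.0 :: -b-> s5
  s2 = 0\{c,d} :: ∅
  s3 = 0\{a} | c.c.0 :: -c-> s6
  s4 = c.0\{a} | c.0 :: -c-> s6, -c-> s7
  s5 = 0 :: ∅
  s6 = 0\{a} | c.0 :: -c-> s8
  s7 = c.0\{a} | 0 :: -c-> s8
  s8 = 0\{a} | 0 :: ∅
LTS(Q): 9 reachable states
  t0 = 0 + a.b.0 + b.0\{c,d} + c.0\{a} | c.c.0 :: -a-> t1, -b-> t2, -c-> t3, -c-> t4
  t1 = b.0 :: -b-> t5
  t2 = 0\{c,d} :: ∅
  t3 = 0\{a} | c.c.0 :: -c-> t6
  t4 = c.0\{a} | c.0 :: -c-> t6, -c-> t7
  t5 = 0 :: ∅
  t6 = 0\{a} | c.0 :: -c-> t8
  t7 = c.0\{a} | 0 :: -c-> t8
  t8 = 0\{a} | 0 :: ∅
Bisimilarity quotient blocks:
  B0 = {s0, t0}
  B1 = {s1, t1}
  B2 = {s2, s5, s8, t2, t5, t8}
  B3 = {s3, s4, t3, t4}
  B4 = {s6, s7, t6, t7}
s0 ∈ B0, t0 ∈ B0 → same block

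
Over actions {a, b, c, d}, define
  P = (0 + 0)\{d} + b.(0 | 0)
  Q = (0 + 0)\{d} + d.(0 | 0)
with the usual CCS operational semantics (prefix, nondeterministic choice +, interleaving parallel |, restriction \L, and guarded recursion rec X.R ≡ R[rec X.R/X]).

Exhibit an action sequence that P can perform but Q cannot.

P's transition system — 2 states:
  u0 = (0 + 0)\{d} + b.(0 | 0) → =b=> u1
  u1 = 0 | 0 → deadlocked
Q's transition system — 2 states:
  v0 = (0 + 0)\{d} + d.(0 | 0) → =d=> v1
  v1 = 0 | 0 → deadlocked
Executing b from P (initial set {u0}):
  after b @ step 1: {u1}
  ✓ P
Executing b from Q (initial set {v0}):
  after b @ step 1: ∅  — Q cannot continue

b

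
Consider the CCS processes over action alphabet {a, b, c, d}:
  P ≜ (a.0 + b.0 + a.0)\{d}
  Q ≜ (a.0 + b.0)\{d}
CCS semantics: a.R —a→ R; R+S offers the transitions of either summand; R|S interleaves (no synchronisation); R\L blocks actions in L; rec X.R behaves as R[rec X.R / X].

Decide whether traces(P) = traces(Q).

YES

LTS(P): 2 reachable states
  m0 = (a.0 + b.0 + a.0)\{d} | —a→ m1, —b→ m1
  m1 = 0\{d} | ·
LTS(Q): 2 reachable states
  n0 = (a.0 + b.0)\{d} | —a→ n1, —b→ n1
  n1 = 0\{d} | ·
Bisimilarity quotient blocks:
  B0 = {m0, n0}
  B1 = {m1, n1}
m0 ∈ B0, n0 ∈ B0 → same block
Bisimilar ⇒ trace-equivalent.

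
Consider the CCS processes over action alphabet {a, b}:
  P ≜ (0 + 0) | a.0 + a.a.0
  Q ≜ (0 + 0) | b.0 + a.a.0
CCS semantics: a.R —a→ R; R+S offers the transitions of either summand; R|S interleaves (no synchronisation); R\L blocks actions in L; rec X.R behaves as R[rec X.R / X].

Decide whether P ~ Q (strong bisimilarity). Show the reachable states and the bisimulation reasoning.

P ≁ Q

P's transition system — 4 states:
  s0 = (0 + 0) | a.0 + a.a.0 | ··a··> s1, ··a··> s2
  s1 = (0 + 0) | 0 | stopped
  s2 = a.0 | ··a··> s3
  s3 = 0 | stopped
Q's transition system — 4 states:
  t0 = (0 + 0) | b.0 + a.a.0 | ··a··> t1, ··b··> t2
  t1 = a.0 | ··a··> t3
  t2 = (0 + 0) | 0 | stopped
  t3 = 0 | stopped
Bisimilarity quotient blocks:
  B0 = {s0}
  B1 = {s1, s3, t2, t3}
  B2 = {s2, t1}
  B3 = {t0}
s0 ∈ B0, t0 ∈ B3 → different blocks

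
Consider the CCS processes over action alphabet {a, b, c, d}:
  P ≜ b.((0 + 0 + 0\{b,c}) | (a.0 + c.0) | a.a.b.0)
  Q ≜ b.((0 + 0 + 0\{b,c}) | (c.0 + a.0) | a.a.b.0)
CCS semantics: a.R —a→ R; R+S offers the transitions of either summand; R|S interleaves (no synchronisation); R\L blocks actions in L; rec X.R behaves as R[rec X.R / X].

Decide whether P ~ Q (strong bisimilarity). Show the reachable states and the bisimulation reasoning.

LTS(P): 9 reachable states
  u0 = b.((0 + 0 + 0\{b,c}) | (a.0 + c.0) | a.a.b.0) ⊢ =b=> u1
  u1 = (0 + 0 + 0\{b,c}) | (a.0 + c.0) | a.a.b.0 ⊢ =a=> u2, =a=> u3, =c=> u3
  u2 = (0 + 0 + 0\{b,c}) | (a.0 + c.0) | a.b.0 ⊢ =a=> u4, =a=> u5, =c=> u5
  u3 = (0 + 0 + 0\{b,c}) | 0 | a.a.b.0 ⊢ =a=> u5
  u4 = (0 + 0 + 0\{b,c}) | (a.0 + c.0) | b.0 ⊢ =a=> u6, =b=> u7, =c=> u6
  u5 = (0 + 0 + 0\{b,c}) | 0 | a.b.0 ⊢ =a=> u6
  u6 = (0 + 0 + 0\{b,c}) | 0 | b.0 ⊢ =b=> u8
  u7 = (0 + 0 + 0\{b,c}) | (a.0 + c.0) | 0 ⊢ =a=> u8, =c=> u8
  u8 = (0 + 0 + 0\{b,c}) | 0 | 0 ⊢ deadlocked
LTS(Q): 9 reachable states
  v0 = b.((0 + 0 + 0\{b,c}) | (c.0 + a.0) | a.a.b.0) ⊢ =b=> v1
  v1 = (0 + 0 + 0\{b,c}) | (c.0 + a.0) | a.a.b.0 ⊢ =a=> v2, =a=> v3, =c=> v3
  v2 = (0 + 0 + 0\{b,c}) | (c.0 + a.0) | a.b.0 ⊢ =a=> v4, =a=> v5, =c=> v5
  v3 = (0 + 0 + 0\{b,c}) | 0 | a.a.b.0 ⊢ =a=> v5
  v4 = (0 + 0 + 0\{b,c}) | (c.0 + a.0) | b.0 ⊢ =a=> v6, =b=> v7, =c=> v6
  v5 = (0 + 0 + 0\{b,c}) | 0 | a.b.0 ⊢ =a=> v6
  v6 = (0 + 0 + 0\{b,c}) | 0 | b.0 ⊢ =b=> v8
  v7 = (0 + 0 + 0\{b,c}) | (c.0 + a.0) | 0 ⊢ =a=> v8, =c=> v8
  v8 = (0 + 0 + 0\{b,c}) | 0 | 0 ⊢ deadlocked
Bisimilarity quotient blocks:
  B0 = {u0, v0}
  B1 = {u1, v1}
  B2 = {u3, v3}
  B3 = {u5, v5}
  B4 = {u6, v6}
  B5 = {u8, v8}
  B6 = {u2, v2}
  B7 = {u4, v4}
  B8 = {u7, v7}
u0 ∈ B0, v0 ∈ B0 → same block

P ~ Q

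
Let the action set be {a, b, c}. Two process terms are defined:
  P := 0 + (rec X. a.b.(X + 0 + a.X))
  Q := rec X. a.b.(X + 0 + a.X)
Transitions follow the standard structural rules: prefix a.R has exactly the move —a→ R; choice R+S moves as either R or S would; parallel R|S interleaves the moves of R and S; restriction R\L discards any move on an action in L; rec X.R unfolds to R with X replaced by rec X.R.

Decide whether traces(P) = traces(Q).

YES

P's transition system — 4 states:
  p0 = 0 + (rec X. a.b.(X + 0 + a.X)) | -a-> p1
  p1 = b.((rec X. a.b.(X + 0 + a.X)) + 0 + a.(rec X. a.b.(X + 0 + a.X))) | -b-> p2
  p2 = (rec X. a.b.(X + 0 + a.X)) + 0 + a.(rec X. a.b.(X + 0 + a.X)) | -a-> p1, -a-> p3
  p3 = rec X. a.b.(X + 0 + a.X) | -a-> p1
Q's transition system — 3 states:
  q0 = rec X. a.b.(X + 0 + a.X) | -a-> q1
  q1 = b.((rec X. a.b.(X + 0 + a.X)) + 0 + a.(rec X. a.b.(X + 0 + a.X))) | -b-> q2
  q2 = (rec X. a.b.(X + 0 + a.X)) + 0 + a.(rec X. a.b.(X + 0 + a.X)) | -a-> q0, -a-> q1
Partition-refinement fixed point:
  B0 = {p0, p3, q0}
  B1 = {p1, q1}
  B2 = {p2, q2}
p0 ∈ B0, q0 ∈ B0 → same block
Bisimilar ⇒ trace-equivalent.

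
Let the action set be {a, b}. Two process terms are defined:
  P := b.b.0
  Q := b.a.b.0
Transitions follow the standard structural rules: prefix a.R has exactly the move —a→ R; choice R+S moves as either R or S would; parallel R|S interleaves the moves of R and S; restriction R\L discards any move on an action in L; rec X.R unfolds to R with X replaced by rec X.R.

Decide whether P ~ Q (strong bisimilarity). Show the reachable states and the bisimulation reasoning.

Reachable graph of P (3 states):
  m0 = b.b.0 → ··b··> m1
  m1 = b.0 → ··b··> m2
  m2 = 0 → (no moves)
Reachable graph of Q (4 states):
  n0 = b.a.b.0 → ··b··> n1
  n1 = a.b.0 → ··a··> n2
  n2 = b.0 → ··b··> n3
  n3 = 0 → (no moves)
Bisimilarity quotient blocks:
  B0 = {m0}
  B1 = {m1, n2}
  B2 = {m2, n3}
  B3 = {n0}
  B4 = {n1}
m0 ∈ B0, n0 ∈ B3 → different blocks

P ≁ Q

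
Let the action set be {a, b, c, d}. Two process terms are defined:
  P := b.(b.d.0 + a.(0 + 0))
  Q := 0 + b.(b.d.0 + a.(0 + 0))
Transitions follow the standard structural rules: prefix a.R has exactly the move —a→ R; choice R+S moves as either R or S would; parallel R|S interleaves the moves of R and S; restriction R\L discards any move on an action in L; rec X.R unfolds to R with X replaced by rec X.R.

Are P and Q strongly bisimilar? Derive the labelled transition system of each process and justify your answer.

Reachable graph of P (5 states):
  s0 = b.(b.d.0 + a.(0 + 0)) :: =b=> s1
  s1 = b.d.0 + a.(0 + 0) :: =a=> s2, =b=> s3
  s2 = 0 + 0 :: (no moves)
  s3 = d.0 :: =d=> s4
  s4 = 0 :: (no moves)
Reachable graph of Q (5 states):
  t0 = 0 + b.(b.d.0 + a.(0 + 0)) :: =b=> t1
  t1 = b.d.0 + a.(0 + 0) :: =a=> t2, =b=> t3
  t2 = 0 + 0 :: (no moves)
  t3 = d.0 :: =d=> t4
  t4 = 0 :: (no moves)
Bisimilarity quotient blocks:
  B0 = {s0, t0}
  B1 = {s1, t1}
  B2 = {s2, s4, t2, t4}
  B3 = {s3, t3}
s0 ∈ B0, t0 ∈ B0 → same block

bisimilar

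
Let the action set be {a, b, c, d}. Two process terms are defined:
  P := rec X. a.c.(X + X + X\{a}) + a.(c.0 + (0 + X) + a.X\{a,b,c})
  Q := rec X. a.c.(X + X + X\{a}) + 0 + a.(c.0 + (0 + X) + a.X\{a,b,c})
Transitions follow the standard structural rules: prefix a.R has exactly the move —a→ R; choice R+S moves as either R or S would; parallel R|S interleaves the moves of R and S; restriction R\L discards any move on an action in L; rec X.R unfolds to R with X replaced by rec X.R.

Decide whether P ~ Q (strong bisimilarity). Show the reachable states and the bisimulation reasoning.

Reachable graph of P (6 states):
  p0 = rec X. a.c.(X + X + X\{a}) + a.(c.0 + (0 + X) + a.X\{a,b,c}) ⊢ —a→ p1, —a→ p2
  p1 = c.((rec X. a.c.(X + X + X\{a}) + a.(c.0 + (0 + X) + a.X\{a,b,c})) + (rec X. a.c.(X + X + X\{a}) + a.(c.0 + (0 + X) + a.X\{a,b,c})) + (rec X. a.c.(X + X + X\{a}) + a.(c.0 + (0 + X) + a.X\{a,b,c}))\{a}) ⊢ —c→ p3
  p2 = c.0 + (0 + (rec X. a.c.(X + X + X\{a}) + a.(c.0 + (0 + X) + a.X\{a,b,c}))) + a.(rec X. a.c.(X + X + X\{a}) + a.(c.0 + (0 + X) + a.X\{a,b,c}))\{a,b,c} ⊢ —a→ p1, —a→ p2, —a→ p4, —c→ p5
  p3 = (rec X. a.c.(X + X + X\{a}) + a.(c.0 + (0 + X) + a.X\{a,b,c})) + (rec X. a.c.(X + X + X\{a}) + a.(c.0 + (0 + X) + a.X\{a,b,c})) + (rec X. a.c.(X + X + X\{a}) + a.(c.0 + (0 + X) + a.X\{a,b,c}))\{a} ⊢ —a→ p1, —a→ p2
  p4 = (rec X. a.c.(X + X + X\{a}) + a.(c.0 + (0 + X) + a.X\{a,b,c}))\{a,b,c} ⊢ ∅
  p5 = 0 ⊢ ∅
Reachable graph of Q (6 states):
  q0 = rec X. a.c.(X + X + X\{a}) + 0 + a.(c.0 + (0 + X) + a.X\{a,b,c}) ⊢ —a→ q1, —a→ q2
  q1 = c.((rec X. a.c.(X + X + X\{a}) + 0 + a.(c.0 + (0 + X) + a.X\{a,b,c})) + (rec X. a.c.(X + X + X\{a}) + 0 + a.(c.0 + (0 + X) + a.X\{a,b,c})) + (rec X. a.c.(X + X + X\{a}) + 0 + a.(c.0 + (0 + X) + a.X\{a,b,c}))\{a}) ⊢ —c→ q3
  q2 = c.0 + (0 + (rec X. a.c.(X + X + X\{a}) + 0 + a.(c.0 + (0 + X) + a.X\{a,b,c}))) + a.(rec X. a.c.(X + X + X\{a}) + 0 + a.(c.0 + (0 + X) + a.X\{a,b,c}))\{a,b,c} ⊢ —a→ q1, —a→ q2, —a→ q4, —c→ q5
  q3 = (rec X. a.c.(X + X + X\{a}) + 0 + a.(c.0 + (0 + X) + a.X\{a,b,c})) + (rec X. a.c.(X + X + X\{a}) + 0 + a.(c.0 + (0 + X) + a.X\{a,b,c})) + (rec X. a.c.(X + X + X\{a}) + 0 + a.(c.0 + (0 + X) + a.X\{a,b,c}))\{a} ⊢ —a→ q1, —a→ q2
  q4 = (rec X. a.c.(X + X + X\{a}) + 0 + a.(c.0 + (0 + X) + a.X\{a,b,c}))\{a,b,c} ⊢ ∅
  q5 = 0 ⊢ ∅
Coarsest stable partition (strong bisimilarity classes):
  B0 = {p0, p3, q0, q3}
  B1 = {p1, q1}
  B2 = {p2, q2}
  B3 = {p4, p5, q4, q5}
p0 ∈ B0, q0 ∈ B0 → same block

P ~ Q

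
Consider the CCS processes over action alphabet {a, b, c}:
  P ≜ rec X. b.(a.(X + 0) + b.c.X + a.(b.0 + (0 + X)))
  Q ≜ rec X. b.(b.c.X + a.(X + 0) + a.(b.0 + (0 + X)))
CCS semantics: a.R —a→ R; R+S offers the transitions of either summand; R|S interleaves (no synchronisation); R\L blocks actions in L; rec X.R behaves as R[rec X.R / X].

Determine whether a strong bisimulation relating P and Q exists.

YES

P's transition system — 6 states:
  s0 = rec X. b.(a.(X + 0) + b.c.X + a.(b.0 + (0 + X))) ⊢ —b→ s1
  s1 = a.((rec X. b.(a.(X + 0) + b.c.X + a.(b.0 + (0 + X)))) + 0) + b.c.(rec X. b.(a.(X + 0) + b.c.X + a.(b.0 + (0 + X)))) + a.(b.0 + (0 + (rec X. b.(a.(X + 0) + b.c.X + a.(b.0 + (0 + X)))))) ⊢ —a→ s2, —a→ s3, —b→ s4
  s2 = (rec X. b.(a.(X + 0) + b.c.X + a.(b.0 + (0 + X)))) + 0 ⊢ —b→ s1
  s3 = b.0 + (0 + (rec X. b.(a.(X + 0) + b.c.X + a.(b.0 + (0 + X))))) ⊢ —b→ s1, —b→ s5
  s4 = c.(rec X. b.(a.(X + 0) + b.c.X + a.(b.0 + (0 + X)))) ⊢ —c→ s0
  s5 = 0 ⊢ deadlocked
Q's transition system — 6 states:
  t0 = rec X. b.(b.c.X + a.(X + 0) + a.(b.0 + (0 + X))) ⊢ —b→ t1
  t1 = b.c.(rec X. b.(b.c.X + a.(X + 0) + a.(b.0 + (0 + X)))) + a.((rec X. b.(b.c.X + a.(X + 0) + a.(b.0 + (0 + X)))) + 0) + a.(b.0 + (0 + (rec X. b.(b.c.X + a.(X + 0) + a.(b.0 + (0 + X)))))) ⊢ —a→ t2, —a→ t3, —b→ t4
  t2 = (rec X. b.(b.c.X + a.(X + 0) + a.(b.0 + (0 + X)))) + 0 ⊢ —b→ t1
  t3 = b.0 + (0 + (rec X. b.(b.c.X + a.(X + 0) + a.(b.0 + (0 + X))))) ⊢ —b→ t1, —b→ t5
  t4 = c.(rec X. b.(b.c.X + a.(X + 0) + a.(b.0 + (0 + X)))) ⊢ —c→ t0
  t5 = 0 ⊢ deadlocked
Coarsest stable partition (strong bisimilarity classes):
  B0 = {s0, s2, t0, t2}
  B1 = {s1, t1}
  B2 = {s3, t3}
  B3 = {s5, t5}
  B4 = {s4, t4}
s0 ∈ B0, t0 ∈ B0 → same block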